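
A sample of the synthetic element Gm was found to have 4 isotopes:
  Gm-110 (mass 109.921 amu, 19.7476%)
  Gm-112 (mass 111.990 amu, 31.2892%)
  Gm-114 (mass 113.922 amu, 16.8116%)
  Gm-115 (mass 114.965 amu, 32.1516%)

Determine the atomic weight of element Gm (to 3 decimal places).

The abundance-weighted mean is 0.197476 × 109.921 + 0.312892 × 111.990 + 0.168116 × 113.922 + 0.321516 × 114.965
= 21.7068 + 35.0408 + 19.1521 + 36.9631 = 112.8628 amu

112.863 amu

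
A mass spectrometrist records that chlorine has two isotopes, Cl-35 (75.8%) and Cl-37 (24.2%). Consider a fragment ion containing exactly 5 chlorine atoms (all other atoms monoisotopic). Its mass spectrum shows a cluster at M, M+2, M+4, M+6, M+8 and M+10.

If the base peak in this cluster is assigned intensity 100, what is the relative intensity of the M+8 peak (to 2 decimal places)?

Binomial terms of (0.758 + 0.242)^5: M 0.2502, M+2 0.3994, M+4 0.2551, M+6 0.0814, M+8 0.0130, M+10 0.0008 → M+2 is the base peak.
P(M+2) = C(5,1) × 0.758^4 × 0.242^1 = 5 × 0.33012379 × 0.2420 = 0.399450 (base)
P(M+8) = C(5,4) × 0.758^1 × 0.242^4 = 5 × 0.7580 × 0.00342974 = 0.012999
Relative intensity = 0.012999 / 0.399450 × 100 = 3.25

3.25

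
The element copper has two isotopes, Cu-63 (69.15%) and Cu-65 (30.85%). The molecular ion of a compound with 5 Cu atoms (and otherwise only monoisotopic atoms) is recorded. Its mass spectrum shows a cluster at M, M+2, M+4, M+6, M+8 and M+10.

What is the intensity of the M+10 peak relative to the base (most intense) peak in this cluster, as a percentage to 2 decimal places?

Binomial terms of (0.6915 + 0.3085)^5: M 0.1581, M+2 0.3527, M+4 0.3147, M+6 0.1404, M+8 0.0313, M+10 0.0028 → M+2 is the base peak.
P(M+2) = C(5,1) × 0.6915^4 × 0.3085^1 = 5 × 0.2286487 × 0.3085 = 0.352691 (base)
P(M+10) = C(5,5) × 0.6915^0 × 0.3085^5 = 1 × 1.0000 × 0.00279432 = 0.002794
Relative intensity = 0.002794 / 0.352691 × 100 = 0.79

0.79%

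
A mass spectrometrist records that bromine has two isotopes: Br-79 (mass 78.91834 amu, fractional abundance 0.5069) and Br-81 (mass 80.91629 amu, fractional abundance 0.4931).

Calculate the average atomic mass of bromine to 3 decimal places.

79.904 amu

Weight each isotope mass by its fractional abundance: 0.5069 × 78.91834 + 0.4931 × 80.91629
= 40.003707 + 39.899823 = 79.903530 amu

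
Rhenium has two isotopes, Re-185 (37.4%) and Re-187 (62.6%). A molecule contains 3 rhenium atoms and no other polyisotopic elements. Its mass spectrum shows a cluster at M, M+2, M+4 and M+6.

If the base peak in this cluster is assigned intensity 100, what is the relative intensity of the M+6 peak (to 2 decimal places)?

Term probabilities: M 0.0523, M+2 0.2627, M+4 0.4397, M+6 0.2453. Base peak = M+4.
P(M+4) = C(3,2) × 0.374^1 × 0.626^2 = 3 × 0.3740 × 0.391876 = 0.439685 (base)
P(M+6) = C(3,3) × 0.374^0 × 0.626^3 = 1 × 1.0000 × 0.24531438 = 0.245314
Relative intensity = 0.245314 / 0.439685 × 100 = 55.79

55.79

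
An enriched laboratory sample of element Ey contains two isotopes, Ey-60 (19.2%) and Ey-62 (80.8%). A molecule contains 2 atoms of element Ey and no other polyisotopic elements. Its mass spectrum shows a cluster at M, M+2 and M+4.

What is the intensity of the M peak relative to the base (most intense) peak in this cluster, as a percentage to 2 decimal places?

5.65%

Term probabilities: M 0.0369, M+2 0.3103, M+4 0.6529. Base peak = M+4.
P(M+4) = C(2,2) × 0.192^0 × 0.808^2 = 1 × 1.0000 × 0.652864 = 0.652864 (base)
P(M) = C(2,0) × 0.192^2 × 0.808^0 = 1 × 0.036864 × 1.0000 = 0.036864
Relative intensity = 0.036864 / 0.652864 × 100 = 5.65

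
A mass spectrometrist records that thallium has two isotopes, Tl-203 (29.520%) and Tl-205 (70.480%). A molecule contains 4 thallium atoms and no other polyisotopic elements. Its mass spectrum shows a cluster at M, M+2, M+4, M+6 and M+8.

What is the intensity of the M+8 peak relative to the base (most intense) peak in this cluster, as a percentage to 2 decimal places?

59.69%

Term probabilities: M 0.0076, M+2 0.0725, M+4 0.2597, M+6 0.4134, M+8 0.2468. Base peak = M+6.
P(M+6) = C(4,3) × 0.29520^1 × 0.70480^3 = 4 × 0.2952 × 0.35010449 = 0.413403 (base)
P(M+8) = C(4,4) × 0.29520^0 × 0.70480^4 = 1 × 1.0000 × 0.24675365 = 0.246754
Relative intensity = 0.246754 / 0.413403 × 100 = 59.69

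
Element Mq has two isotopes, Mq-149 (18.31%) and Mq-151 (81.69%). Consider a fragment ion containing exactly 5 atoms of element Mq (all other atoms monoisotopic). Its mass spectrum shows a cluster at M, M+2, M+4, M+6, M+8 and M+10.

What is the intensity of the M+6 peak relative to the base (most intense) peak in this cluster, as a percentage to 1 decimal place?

Term probabilities: M 0.0002, M+2 0.0046, M+4 0.0410, M+6 0.1828, M+8 0.4077, M+10 0.3638. Base peak = M+8.
P(M+8) = C(5,4) × 0.1831^1 × 0.8169^4 = 5 × 0.1831 × 0.44532347 = 0.407694 (base)
P(M+6) = C(5,3) × 0.1831^2 × 0.8169^3 = 10 × 0.03352561 × 0.54513829 = 0.182761
Relative intensity = 0.182761 / 0.407694 × 100 = 44.8

44.8%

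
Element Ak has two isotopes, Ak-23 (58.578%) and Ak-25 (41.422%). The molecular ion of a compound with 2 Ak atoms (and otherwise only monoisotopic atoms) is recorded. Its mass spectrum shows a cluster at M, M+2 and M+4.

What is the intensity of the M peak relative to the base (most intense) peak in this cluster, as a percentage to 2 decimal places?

Binomial terms of (0.58578 + 0.41422)^2: M 0.3431, M+2 0.4853, M+4 0.1716 → M+2 is the base peak.
P(M+2) = C(2,1) × 0.58578^1 × 0.41422^1 = 2 × 0.58578 × 0.41422 = 0.485284 (base)
P(M) = C(2,0) × 0.58578^2 × 0.41422^0 = 1 × 0.34313821 × 1.0000 = 0.343138
Relative intensity = 0.343138 / 0.485284 × 100 = 70.71

70.71%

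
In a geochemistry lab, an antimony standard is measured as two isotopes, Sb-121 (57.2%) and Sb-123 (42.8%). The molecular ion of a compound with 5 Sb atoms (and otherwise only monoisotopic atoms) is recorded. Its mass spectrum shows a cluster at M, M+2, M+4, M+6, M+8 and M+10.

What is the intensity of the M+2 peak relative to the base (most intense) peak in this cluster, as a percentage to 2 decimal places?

66.82%

Binomial terms of (0.572 + 0.428)^5: M 0.0612, M+2 0.2291, M+4 0.3428, M+6 0.2565, M+8 0.0960, M+10 0.0144 → M+4 is the base peak.
P(M+4) = C(5,2) × 0.572^3 × 0.428^2 = 10 × 0.18714925 × 0.183184 = 0.342827 (base)
P(M+2) = C(5,1) × 0.572^4 × 0.428^1 = 5 × 0.10704937 × 0.4280 = 0.229086
Relative intensity = 0.229086 / 0.342827 × 100 = 66.82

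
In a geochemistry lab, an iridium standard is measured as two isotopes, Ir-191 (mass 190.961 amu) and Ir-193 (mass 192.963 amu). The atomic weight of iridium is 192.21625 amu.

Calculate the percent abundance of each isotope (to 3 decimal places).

With x = fraction of Ir-191 (so Ir-193 is 1 − x):
190.961·x + 192.963·(1 − x) = 192.21625
(190.961 − 192.963)·x = 192.21625 − 192.963
x = -0.74675 / -2.002 = 0.37300 → 37.300% Ir-191, 62.700% Ir-193.

Ir-191: 37.300%, Ir-193: 62.700%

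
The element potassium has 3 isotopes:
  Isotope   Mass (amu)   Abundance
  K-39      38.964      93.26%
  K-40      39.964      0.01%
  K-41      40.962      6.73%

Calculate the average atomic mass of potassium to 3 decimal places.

39.099 amu

Average mass = Σ (abundance × isotope mass) = 0.9326 × 38.964 + 0.0001 × 39.964 + 0.0673 × 40.962
= 36.3378 + 0.0040 + 2.7567 = 39.0985 amu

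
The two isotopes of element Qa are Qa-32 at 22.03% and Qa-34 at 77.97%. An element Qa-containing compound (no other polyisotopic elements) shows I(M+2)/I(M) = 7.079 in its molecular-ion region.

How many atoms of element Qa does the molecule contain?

With n Qa atoms, P(M+2)/P(M) = C(n,1)·p^(n−1)q / p^n = n·q/p = n · 0.7797/0.2203.
n = 7.079 × 0.2203/0.7797 = 2.00 ≈ 2

2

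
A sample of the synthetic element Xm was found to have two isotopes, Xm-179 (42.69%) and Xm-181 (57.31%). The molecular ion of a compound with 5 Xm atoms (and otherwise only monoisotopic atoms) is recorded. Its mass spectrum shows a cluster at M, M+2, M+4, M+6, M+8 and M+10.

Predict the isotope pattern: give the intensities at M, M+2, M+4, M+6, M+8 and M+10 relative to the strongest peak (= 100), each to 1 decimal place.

4.1 : 27.7 : 74.5 : 100.0 : 67.1 : 18.0

Each Xm atom is independently Xm-179 (p = 0.4269) or Xm-181 (q = 0.5731); the cluster is the binomial expansion (p + q)^5.
P(M) = 0.4269^5 = 0.014179
P(M+2) = 5 × 0.4269^4 × 0.5731^1 = 0.095171
P(M+4) = 10 × 0.4269^3 × 0.5731^2 = 0.255528
P(M+6) = 10 × 0.4269^2 × 0.5731^3 = 0.343039
P(M+8) = 5 × 0.4269^1 × 0.5731^4 = 0.230260
P(M+10) = 0.5731^5 = 0.061823
The M+6 peak is largest (0.343039); scaling to 100 gives 4.1 : 27.7 : 74.5 : 100.0 : 67.1 : 18.0.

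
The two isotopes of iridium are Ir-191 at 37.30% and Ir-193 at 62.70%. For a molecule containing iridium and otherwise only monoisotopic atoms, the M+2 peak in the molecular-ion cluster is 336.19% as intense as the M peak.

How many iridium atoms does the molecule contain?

The M+2/M ratio from n Ir atoms is n · q/p = n · 0.6270/0.3730.
n = 3.3619 × 0.3730/0.6270 = 2.00 ≈ 2

2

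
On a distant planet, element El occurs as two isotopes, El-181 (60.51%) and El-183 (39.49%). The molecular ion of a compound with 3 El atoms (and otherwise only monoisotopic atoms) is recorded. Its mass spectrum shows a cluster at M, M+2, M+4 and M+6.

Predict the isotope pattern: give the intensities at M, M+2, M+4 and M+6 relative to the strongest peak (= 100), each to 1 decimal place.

Each El atom is independently El-181 (p = 0.6051) or El-183 (q = 0.3949); the cluster is the binomial expansion (p + q)^3.
P(M) = 0.6051^3 = 0.221555
P(M+2) = 3 × 0.6051^2 × 0.3949^1 = 0.433773
P(M+4) = 3 × 0.6051^1 × 0.3949^2 = 0.283089
P(M+6) = 0.3949^3 = 0.061583
The M+2 peak is largest (0.433773); scaling to 100 gives 51.1 : 100.0 : 65.3 : 14.2.

51.1 : 100.0 : 65.3 : 14.2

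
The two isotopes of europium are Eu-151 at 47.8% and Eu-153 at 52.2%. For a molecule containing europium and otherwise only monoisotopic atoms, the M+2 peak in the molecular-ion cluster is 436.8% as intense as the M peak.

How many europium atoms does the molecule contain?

4

With n Eu atoms, P(M+2)/P(M) = C(n,1)·p^(n−1)q / p^n = n·q/p = n · 0.522/0.478.
n = 4.368 × 0.478/0.522 = 4.00 ≈ 4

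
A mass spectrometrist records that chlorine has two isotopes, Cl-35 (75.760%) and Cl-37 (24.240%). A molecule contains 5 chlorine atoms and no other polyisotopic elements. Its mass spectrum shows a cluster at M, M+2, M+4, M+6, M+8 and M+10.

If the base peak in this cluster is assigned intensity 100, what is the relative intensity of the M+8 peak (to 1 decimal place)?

3.3

Term probabilities: M 0.2496, M+2 0.3993, M+4 0.2555, M+6 0.0817, M+8 0.0131, M+10 0.0008. Base peak = M+2.
P(M+2) = C(5,1) × 0.75760^4 × 0.24240^1 = 5 × 0.32942751 × 0.2424 = 0.399266 (base)
P(M+8) = C(5,4) × 0.75760^1 × 0.24240^4 = 5 × 0.7576 × 0.00345247 = 0.013078
Relative intensity = 0.013078 / 0.399266 × 100 = 3.3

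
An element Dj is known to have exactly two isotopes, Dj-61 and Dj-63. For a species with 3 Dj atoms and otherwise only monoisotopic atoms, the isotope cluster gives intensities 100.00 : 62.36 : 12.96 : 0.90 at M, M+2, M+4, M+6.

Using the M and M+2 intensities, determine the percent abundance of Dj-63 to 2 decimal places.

Write p for the Dj-61 fraction. I(M+2)/I(M) = [C(3,1)·p^2·(1−p)] / p^3 = 3·(1−p)/p = 62.36/100.00 = 0.6236
(1−p)/p = 0.6236/3 = 0.2079  ⇒  p = 1/(1 + 0.2079) = 0.8279
Dj-61: 82.79%, Dj-63: 17.21%.

17.21%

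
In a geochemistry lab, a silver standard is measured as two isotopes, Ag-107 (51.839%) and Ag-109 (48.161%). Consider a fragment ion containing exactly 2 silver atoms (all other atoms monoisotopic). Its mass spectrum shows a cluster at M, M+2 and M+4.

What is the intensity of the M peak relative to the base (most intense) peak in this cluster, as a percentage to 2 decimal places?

53.82%

Term probabilities: M 0.2687, M+2 0.4993, M+4 0.2319. Base peak = M+2.
P(M+2) = C(2,1) × 0.51839^1 × 0.48161^1 = 2 × 0.51839 × 0.48161 = 0.499324 (base)
P(M) = C(2,0) × 0.51839^2 × 0.48161^0 = 1 × 0.26872819 × 1.0000 = 0.268728
Relative intensity = 0.268728 / 0.499324 × 100 = 53.82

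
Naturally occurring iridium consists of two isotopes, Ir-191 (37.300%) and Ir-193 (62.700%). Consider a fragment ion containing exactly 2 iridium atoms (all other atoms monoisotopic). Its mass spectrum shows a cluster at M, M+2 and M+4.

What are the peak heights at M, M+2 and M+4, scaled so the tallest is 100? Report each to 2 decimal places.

Expanding (0.37300 + 0.62700)^2:
P(M) = 0.37300^2 = 0.139129
P(M+2) = 2 × 0.37300^1 × 0.62700^1 = 0.467742
P(M+4) = 0.62700^2 = 0.393129
The M+2 peak is largest (0.467742); scaling to 100 gives 29.74 : 100.00 : 84.05.

29.74 : 100.00 : 84.05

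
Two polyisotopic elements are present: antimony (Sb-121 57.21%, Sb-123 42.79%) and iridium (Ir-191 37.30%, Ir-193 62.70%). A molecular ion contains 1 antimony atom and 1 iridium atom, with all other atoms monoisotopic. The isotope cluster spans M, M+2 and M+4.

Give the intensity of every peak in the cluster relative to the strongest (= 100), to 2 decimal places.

41.17 : 100.00 : 51.76

Antimony pattern (n=1): 0.5721 : 0.4279
Iridium pattern (n=1): 0.3730 : 0.6270
Convolve the two distributions (both contribute in 2-u steps):
  M: 0.5721×0.3730 = 0.213393
  M+2: 0.5721×0.6270 + 0.4279×0.3730 = 0.518313
  M+4: 0.4279×0.6270 = 0.268293
Scale to base peak (0.518313) = 100: 41.17 : 100.00 : 51.76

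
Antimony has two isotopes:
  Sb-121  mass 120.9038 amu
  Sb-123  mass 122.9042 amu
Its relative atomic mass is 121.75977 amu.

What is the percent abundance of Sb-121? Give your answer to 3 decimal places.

57.210%

Let x be the fractional abundance of Sb-121; then Sb-123 has abundance 1 − x.
120.9038·x + 122.9042·(1 − x) = 121.75977
(120.9038 − 122.9042)·x = 121.75977 − 122.9042
x = -1.14443 / -2.0004 = 0.57210 → 57.210% Sb-121, 42.790% Sb-123.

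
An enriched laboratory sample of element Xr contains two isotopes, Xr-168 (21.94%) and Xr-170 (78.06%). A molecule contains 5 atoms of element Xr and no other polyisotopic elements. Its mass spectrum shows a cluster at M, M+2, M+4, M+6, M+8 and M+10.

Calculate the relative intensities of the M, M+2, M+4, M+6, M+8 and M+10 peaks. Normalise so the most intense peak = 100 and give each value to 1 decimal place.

0.1 : 2.2 : 15.8 : 56.2 : 100.0 : 71.2

The 5 Xr atoms are independent, so intensities follow the terms of (0.2194 + 0.7806)^5.
P(M) = 0.2194^5 = 0.000508
P(M+2) = 5 × 0.2194^4 × 0.7806^1 = 0.009044
P(M+4) = 10 × 0.2194^3 × 0.7806^2 = 0.064353
P(M+6) = 10 × 0.2194^2 × 0.7806^3 = 0.228960
P(M+8) = 5 × 0.2194^1 × 0.7806^4 = 0.407306
P(M+10) = 0.7806^5 = 0.289830
The M+8 peak is largest (0.407306); scaling to 100 gives 0.1 : 2.2 : 15.8 : 56.2 : 100.0 : 71.2.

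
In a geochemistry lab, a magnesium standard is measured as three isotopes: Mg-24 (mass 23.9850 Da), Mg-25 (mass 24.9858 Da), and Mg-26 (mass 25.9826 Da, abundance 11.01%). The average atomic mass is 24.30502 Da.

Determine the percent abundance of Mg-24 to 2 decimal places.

Let x and y be the fractions of Mg-24 and Mg-25. Then x + y = 1 − 0.1101 = 0.8899 and 23.9850x + 24.9858y = 24.30502 − 0.1101×25.9826 = 21.44433574.
Substituting: 23.9850x + 24.9858(0.8899 − x) = 21.44433574
(23.9850 − 24.9858)x = -0.79052768  ⇒  x = 0.78990, y = 0.10000
Mg-24: 78.99%, Mg-25: 10.00%.

78.99%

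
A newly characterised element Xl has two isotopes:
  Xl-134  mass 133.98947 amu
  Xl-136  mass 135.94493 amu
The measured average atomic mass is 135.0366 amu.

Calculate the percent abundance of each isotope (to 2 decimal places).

With x = fraction of Xl-134 (so Xl-136 is 1 − x):
133.98947·x + 135.94493·(1 − x) = 135.0366
(133.98947 − 135.94493)·x = 135.0366 − 135.94493
x = -0.90833 / -1.95546 = 0.46451 → 46.45% Xl-134, 53.55% Xl-136.

Xl-134: 46.45%, Xl-136: 53.55%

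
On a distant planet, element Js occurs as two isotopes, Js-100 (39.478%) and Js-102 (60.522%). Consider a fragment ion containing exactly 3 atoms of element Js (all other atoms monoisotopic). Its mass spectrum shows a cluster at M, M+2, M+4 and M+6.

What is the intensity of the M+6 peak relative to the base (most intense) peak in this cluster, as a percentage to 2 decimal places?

Term probabilities: M 0.0615, M+2 0.2830, M+4 0.4338, M+6 0.2217. Base peak = M+4.
P(M+4) = C(3,2) × 0.39478^1 × 0.60522^2 = 3 × 0.39478 × 0.36629125 = 0.433813 (base)
P(M+6) = C(3,3) × 0.39478^0 × 0.60522^3 = 1 × 1.0000 × 0.22168679 = 0.221687
Relative intensity = 0.221687 / 0.433813 × 100 = 51.10

51.10%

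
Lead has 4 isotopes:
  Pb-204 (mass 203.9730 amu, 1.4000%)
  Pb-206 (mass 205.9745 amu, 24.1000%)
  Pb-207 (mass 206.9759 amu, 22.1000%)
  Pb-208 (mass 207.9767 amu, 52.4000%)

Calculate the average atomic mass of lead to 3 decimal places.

Weight each isotope mass by its fractional abundance: 0.014000 × 203.9730 + 0.241000 × 205.9745 + 0.221000 × 206.9759 + 0.524000 × 207.9767
= 2.85562 + 49.63985 + 45.74167 + 108.97979 = 207.21693 amu

207.217 amu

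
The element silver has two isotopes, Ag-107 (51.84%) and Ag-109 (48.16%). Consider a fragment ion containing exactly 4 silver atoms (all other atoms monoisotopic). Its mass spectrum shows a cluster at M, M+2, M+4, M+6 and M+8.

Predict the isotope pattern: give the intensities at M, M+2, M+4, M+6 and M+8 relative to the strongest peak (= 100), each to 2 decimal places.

19.31 : 71.76 : 100.00 : 61.93 : 14.38

Each Ag atom is independently Ag-107 (p = 0.5184) or Ag-109 (q = 0.4816); the cluster is the binomial expansion (p + q)^4.
P(M) = 0.5184^4 = 0.072220
P(M+2) = 4 × 0.5184^3 × 0.4816^1 = 0.268375
P(M+4) = 6 × 0.5184^2 × 0.4816^2 = 0.373985
P(M+6) = 4 × 0.5184^1 × 0.4816^3 = 0.231624
P(M+8) = 0.4816^4 = 0.053795
The M+4 peak is largest (0.373985); scaling to 100 gives 19.31 : 71.76 : 100.00 : 61.93 : 14.38.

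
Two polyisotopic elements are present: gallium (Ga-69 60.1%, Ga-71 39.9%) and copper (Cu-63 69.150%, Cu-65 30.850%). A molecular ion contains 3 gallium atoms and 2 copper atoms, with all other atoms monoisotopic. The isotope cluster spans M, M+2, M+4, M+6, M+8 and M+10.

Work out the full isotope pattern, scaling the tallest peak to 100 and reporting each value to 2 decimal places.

30.32 : 87.43 : 100.00 : 56.66 : 15.89 : 1.77

Gallium pattern (n=3): 0.2170818 : 0.4323576 : 0.2870394 : 0.0635212
Copper pattern (n=2): 0.47817225 : 0.4266555 : 0.09517225
Convolve the two distributions (both contribute in 2-u steps):
  M: 0.2170818×0.47817225 = 0.103802
  M+2: 0.2170818×0.4266555 + 0.4323576×0.47817225 = 0.299361
  M+4: 0.2170818×0.09517225 + 0.4323576×0.4266555 + 0.2870394×0.47817225 = 0.342382
  M+6: 0.4323576×0.09517225 + 0.2870394×0.4266555 + 0.0635212×0.47817225 = 0.193989
  M+8: 0.2870394×0.09517225 + 0.0635212×0.4266555 = 0.054420
  M+10: 0.0635212×0.09517225 = 0.006045
Scale to base peak (0.342382) = 100: 30.32 : 87.43 : 100.00 : 56.66 : 15.89 : 1.77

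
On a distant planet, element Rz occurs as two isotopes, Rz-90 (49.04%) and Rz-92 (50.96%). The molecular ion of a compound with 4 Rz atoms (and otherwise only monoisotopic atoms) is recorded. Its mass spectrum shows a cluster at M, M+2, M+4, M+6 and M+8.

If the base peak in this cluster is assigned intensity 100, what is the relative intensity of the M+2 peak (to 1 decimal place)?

64.2

Term probabilities: M 0.0578, M+2 0.2404, M+4 0.3747, M+6 0.2596, M+8 0.0674. Base peak = M+4.
P(M+4) = C(4,2) × 0.4904^2 × 0.5096^2 = 6 × 0.24049216 × 0.25969216 = 0.374724 (base)
P(M+2) = C(4,1) × 0.4904^3 × 0.5096^1 = 4 × 0.11793736 × 0.5096 = 0.240404
Relative intensity = 0.240404 / 0.374724 × 100 = 64.2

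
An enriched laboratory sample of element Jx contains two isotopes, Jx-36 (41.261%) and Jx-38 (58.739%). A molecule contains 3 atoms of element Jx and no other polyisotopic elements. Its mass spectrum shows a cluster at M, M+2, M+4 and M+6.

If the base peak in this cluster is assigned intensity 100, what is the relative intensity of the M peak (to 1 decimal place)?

16.4

Term probabilities: M 0.0702, M+2 0.3000, M+4 0.4271, M+6 0.2027. Base peak = M+4.
P(M+4) = C(3,2) × 0.41261^1 × 0.58739^2 = 3 × 0.41261 × 0.34502701 = 0.427085 (base)
P(M) = C(3,0) × 0.41261^3 × 0.58739^0 = 1 × 0.07024562 × 1.0000 = 0.070246
Relative intensity = 0.070246 / 0.427085 × 100 = 16.4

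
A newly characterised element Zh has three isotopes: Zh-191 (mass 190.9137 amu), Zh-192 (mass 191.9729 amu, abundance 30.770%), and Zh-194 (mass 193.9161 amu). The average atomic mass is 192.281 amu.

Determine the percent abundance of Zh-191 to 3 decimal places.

The remaining 69.230% is split between Zh-191 (fraction x) and Zh-194 (fraction 0.69230 − x).
Substituting: 190.9137x + 193.9161(0.69230 − x) = 133.21093867
(190.9137 − 193.9161)x = -1.03717736  ⇒  x = 0.34545, y = 0.34685
Zh-191: 34.545%, Zh-194: 34.685%.

34.545%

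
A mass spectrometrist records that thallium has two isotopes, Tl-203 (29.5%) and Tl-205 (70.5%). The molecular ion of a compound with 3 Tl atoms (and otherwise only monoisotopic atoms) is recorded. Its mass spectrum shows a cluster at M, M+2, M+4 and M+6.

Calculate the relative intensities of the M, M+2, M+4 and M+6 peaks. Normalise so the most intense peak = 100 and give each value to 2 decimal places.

5.84 : 41.84 : 100.00 : 79.66

Expanding (0.295 + 0.705)^3:
P(M) = 0.295^3 = 0.025672
P(M+2) = 3 × 0.295^2 × 0.705^1 = 0.184058
P(M+4) = 3 × 0.295^1 × 0.705^2 = 0.439867
P(M+6) = 0.705^3 = 0.350403
The M+4 peak is largest (0.439867); scaling to 100 gives 5.84 : 41.84 : 100.00 : 79.66.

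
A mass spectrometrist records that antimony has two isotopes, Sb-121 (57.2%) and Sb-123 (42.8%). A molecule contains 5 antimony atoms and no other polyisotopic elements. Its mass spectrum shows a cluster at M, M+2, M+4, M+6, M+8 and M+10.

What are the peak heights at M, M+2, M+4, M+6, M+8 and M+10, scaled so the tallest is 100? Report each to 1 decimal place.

Each Sb atom is independently Sb-121 (p = 0.572) or Sb-123 (q = 0.428); the cluster is the binomial expansion (p + q)^5.
P(M) = 0.572^5 = 0.061232
P(M+2) = 5 × 0.572^4 × 0.428^1 = 0.229086
P(M+4) = 10 × 0.572^3 × 0.428^2 = 0.342827
P(M+6) = 10 × 0.572^2 × 0.428^3 = 0.256521
P(M+8) = 5 × 0.572^1 × 0.428^4 = 0.095971
P(M+10) = 0.428^5 = 0.014362
The M+4 peak is largest (0.342827); scaling to 100 gives 17.9 : 66.8 : 100.0 : 74.8 : 28.0 : 4.2.

17.9 : 66.8 : 100.0 : 74.8 : 28.0 : 4.2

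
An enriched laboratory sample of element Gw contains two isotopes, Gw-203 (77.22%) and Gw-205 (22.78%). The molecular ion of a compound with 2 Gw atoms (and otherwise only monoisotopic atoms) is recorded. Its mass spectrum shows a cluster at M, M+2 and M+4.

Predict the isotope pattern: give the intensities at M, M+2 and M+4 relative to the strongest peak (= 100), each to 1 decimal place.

Expanding (0.7722 + 0.2278)^2:
P(M) = 0.7722^2 = 0.596293
P(M+2) = 2 × 0.7722^1 × 0.2278^1 = 0.351814
P(M+4) = 0.2278^2 = 0.051893
The M peak is largest (0.596293); scaling to 100 gives 100.0 : 59.0 : 8.7.

100.0 : 59.0 : 8.7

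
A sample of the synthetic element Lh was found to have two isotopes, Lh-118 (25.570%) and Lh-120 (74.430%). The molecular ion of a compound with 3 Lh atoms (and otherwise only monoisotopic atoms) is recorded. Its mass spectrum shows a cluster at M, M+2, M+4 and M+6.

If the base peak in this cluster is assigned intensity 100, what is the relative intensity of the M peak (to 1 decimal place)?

3.9

(0.25570 + 0.74430)^3 gives M 0.0167, M+2 0.1460, M+4 0.4250, M+6 0.4123; the largest is M+4.
P(M+4) = C(3,2) × 0.25570^1 × 0.74430^2 = 3 × 0.2557 × 0.55398249 = 0.424960 (base)
P(M) = C(3,0) × 0.25570^3 × 0.74430^0 = 1 × 0.0167183 × 1.0000 = 0.016718
Relative intensity = 0.016718 / 0.424960 × 100 = 3.9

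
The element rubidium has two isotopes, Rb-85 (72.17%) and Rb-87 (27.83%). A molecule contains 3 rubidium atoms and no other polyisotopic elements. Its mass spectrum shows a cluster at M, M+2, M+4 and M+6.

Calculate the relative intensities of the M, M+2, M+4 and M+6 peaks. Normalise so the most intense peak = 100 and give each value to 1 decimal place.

86.4 : 100.0 : 38.6 : 5.0

The 3 Rb atoms are independent, so intensities follow the terms of (0.7217 + 0.2783)^3.
P(M) = 0.7217^3 = 0.375898
P(M+2) = 3 × 0.7217^2 × 0.2783^1 = 0.434858
P(M+4) = 3 × 0.7217^1 × 0.2783^2 = 0.167689
P(M+6) = 0.2783^3 = 0.021555
The M+2 peak is largest (0.434858); scaling to 100 gives 86.4 : 100.0 : 38.6 : 5.0.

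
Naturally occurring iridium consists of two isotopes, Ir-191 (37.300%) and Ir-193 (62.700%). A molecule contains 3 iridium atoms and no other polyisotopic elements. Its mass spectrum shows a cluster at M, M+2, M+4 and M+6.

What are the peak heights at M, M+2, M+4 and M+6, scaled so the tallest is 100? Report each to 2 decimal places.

Expanding (0.37300 + 0.62700)^3:
P(M) = 0.37300^3 = 0.051895
P(M+2) = 3 × 0.37300^2 × 0.62700^1 = 0.261702
P(M+4) = 3 × 0.37300^1 × 0.62700^2 = 0.439911
P(M+6) = 0.62700^3 = 0.246492
The M+4 peak is largest (0.439911); scaling to 100 gives 11.80 : 59.49 : 100.00 : 56.03.

11.80 : 59.49 : 100.00 : 56.03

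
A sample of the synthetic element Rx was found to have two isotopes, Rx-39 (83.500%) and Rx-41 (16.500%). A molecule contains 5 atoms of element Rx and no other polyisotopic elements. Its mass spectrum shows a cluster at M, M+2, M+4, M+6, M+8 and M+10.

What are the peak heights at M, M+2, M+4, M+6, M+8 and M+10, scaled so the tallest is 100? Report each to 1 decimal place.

Expanding (0.83500 + 0.16500)^5:
P(M) = 0.83500^5 = 0.405912
P(M+2) = 5 × 0.83500^4 × 0.16500^1 = 0.401051
P(M+4) = 10 × 0.83500^3 × 0.16500^2 = 0.158499
P(M+6) = 10 × 0.83500^2 × 0.16500^3 = 0.031320
P(M+8) = 5 × 0.83500^1 × 0.16500^4 = 0.003095
P(M+10) = 0.16500^5 = 0.000122
The M peak is largest (0.405912); scaling to 100 gives 100.0 : 98.8 : 39.0 : 7.7 : 0.8 : 0.0.

100.0 : 98.8 : 39.0 : 7.7 : 0.8 : 0.0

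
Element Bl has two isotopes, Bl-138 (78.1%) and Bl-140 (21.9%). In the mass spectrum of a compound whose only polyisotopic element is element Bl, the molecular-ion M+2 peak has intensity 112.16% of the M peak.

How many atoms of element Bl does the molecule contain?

The M+2/M ratio from n Bl atoms is n · q/p = n · 0.219/0.781.
n = 1.1216 × 0.781/0.219 = 4.00 ≈ 4

4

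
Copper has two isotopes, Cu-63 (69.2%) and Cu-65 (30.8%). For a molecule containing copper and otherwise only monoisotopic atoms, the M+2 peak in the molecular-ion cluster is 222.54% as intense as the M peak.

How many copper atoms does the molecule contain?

For n independent Cu atoms, I(M+2)/I(M) = n · (abundance Cu-65) / (abundance Cu-63) = n · 0.308/0.692.
n = 2.2254 × 0.692/0.308 = 5.00 ≈ 5

5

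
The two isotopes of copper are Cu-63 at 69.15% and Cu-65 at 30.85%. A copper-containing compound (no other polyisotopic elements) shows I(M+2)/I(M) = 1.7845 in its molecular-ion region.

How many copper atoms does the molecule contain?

For n independent Cu atoms, I(M+2)/I(M) = n · (abundance Cu-65) / (abundance Cu-63) = n · 0.3085/0.6915.
n = 1.7845 × 0.6915/0.3085 = 4.00 ≈ 4

4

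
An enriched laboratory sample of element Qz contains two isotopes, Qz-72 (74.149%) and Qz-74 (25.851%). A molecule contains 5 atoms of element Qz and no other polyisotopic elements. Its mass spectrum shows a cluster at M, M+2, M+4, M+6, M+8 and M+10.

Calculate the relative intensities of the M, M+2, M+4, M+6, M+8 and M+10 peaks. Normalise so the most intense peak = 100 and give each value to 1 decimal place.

57.4 : 100.0 : 69.7 : 24.3 : 4.2 : 0.3

Expanding (0.74149 + 0.25851)^5:
P(M) = 0.74149^5 = 0.224144
P(M+2) = 5 × 0.74149^4 × 0.25851^1 = 0.390723
P(M+4) = 10 × 0.74149^3 × 0.25851^2 = 0.272440
P(M+6) = 10 × 0.74149^2 × 0.25851^3 = 0.094982
P(M+8) = 5 × 0.74149^1 × 0.25851^4 = 0.016557
P(M+10) = 0.25851^5 = 0.001154
The M+2 peak is largest (0.390723); scaling to 100 gives 57.4 : 100.0 : 69.7 : 24.3 : 4.2 : 0.3.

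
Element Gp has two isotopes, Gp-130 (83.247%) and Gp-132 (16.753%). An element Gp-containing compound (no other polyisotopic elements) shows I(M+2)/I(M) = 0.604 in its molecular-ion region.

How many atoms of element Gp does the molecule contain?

3

The M+2/M ratio from n Gp atoms is n · q/p = n · 0.16753/0.83247.
n = 0.604 × 0.83247/0.16753 = 3.00 ≈ 3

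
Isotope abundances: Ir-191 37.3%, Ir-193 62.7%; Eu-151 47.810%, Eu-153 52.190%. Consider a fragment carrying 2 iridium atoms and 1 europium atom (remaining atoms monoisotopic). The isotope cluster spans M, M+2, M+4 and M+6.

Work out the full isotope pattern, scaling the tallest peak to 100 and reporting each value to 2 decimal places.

15.40 : 68.56 : 100.00 : 47.49

Iridium pattern (n=2): 0.139129 : 0.467742 : 0.393129
Europium pattern (n=1): 0.4781 : 0.5219
Convolve the two distributions (both contribute in 2-u steps):
  M: 0.139129×0.4781 = 0.066518
  M+2: 0.139129×0.5219 + 0.467742×0.4781 = 0.296239
  M+4: 0.467742×0.5219 + 0.393129×0.4781 = 0.432070
  M+6: 0.393129×0.5219 = 0.205174
Scale to base peak (0.432070) = 100: 15.40 : 68.56 : 100.00 : 47.49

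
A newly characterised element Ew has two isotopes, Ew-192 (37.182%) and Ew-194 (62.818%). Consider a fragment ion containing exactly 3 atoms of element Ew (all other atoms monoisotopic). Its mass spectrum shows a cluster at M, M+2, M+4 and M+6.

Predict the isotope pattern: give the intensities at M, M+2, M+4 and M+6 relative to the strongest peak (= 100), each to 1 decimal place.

Each Ew atom is independently Ew-192 (p = 0.37182) or Ew-194 (q = 0.62818); the cluster is the binomial expansion (p + q)^3.
P(M) = 0.37182^3 = 0.051404
P(M+2) = 3 × 0.37182^2 × 0.62818^1 = 0.260538
P(M+4) = 3 × 0.37182^1 × 0.62818^2 = 0.440172
P(M+6) = 0.62818^3 = 0.247886
The M+4 peak is largest (0.440172); scaling to 100 gives 11.7 : 59.2 : 100.0 : 56.3.

11.7 : 59.2 : 100.0 : 56.3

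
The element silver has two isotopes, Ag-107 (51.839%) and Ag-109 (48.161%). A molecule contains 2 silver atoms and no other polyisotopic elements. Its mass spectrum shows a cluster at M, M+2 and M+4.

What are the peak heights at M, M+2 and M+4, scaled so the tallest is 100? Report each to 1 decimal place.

53.8 : 100.0 : 46.5

The 2 Ag atoms are independent, so intensities follow the terms of (0.51839 + 0.48161)^2.
P(M) = 0.51839^2 = 0.268728
P(M+2) = 2 × 0.51839^1 × 0.48161^1 = 0.499324
P(M+4) = 0.48161^2 = 0.231948
The M+2 peak is largest (0.499324); scaling to 100 gives 53.8 : 100.0 : 46.5.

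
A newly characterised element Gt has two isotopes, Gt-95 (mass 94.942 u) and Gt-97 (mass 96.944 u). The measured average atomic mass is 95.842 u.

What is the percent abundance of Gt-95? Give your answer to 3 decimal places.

55.045%

Writing the weighted mean with unknown fraction x of Gt-95:
94.942·x + 96.944·(1 − x) = 95.842
(94.942 − 96.944)·x = 95.842 − 96.944
x = -1.102 / -2.002 = 0.55045 → 55.045% Gt-95, 44.955% Gt-97.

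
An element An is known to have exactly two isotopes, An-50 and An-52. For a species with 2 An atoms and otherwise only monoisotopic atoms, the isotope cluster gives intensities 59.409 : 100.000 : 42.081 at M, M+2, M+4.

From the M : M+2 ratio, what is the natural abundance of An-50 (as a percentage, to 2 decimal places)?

Write p for the An-50 fraction. I(M+2)/I(M) = [C(2,1)·p^1·(1−p)] / p^2 = 2·(1−p)/p = 100.000/59.409 = 1.6832
(1−p)/p = 1.6832/2 = 0.8416  ⇒  p = 1/(1 + 0.8416) = 0.5430
An-50: 54.30%, An-52: 45.70%.

54.30%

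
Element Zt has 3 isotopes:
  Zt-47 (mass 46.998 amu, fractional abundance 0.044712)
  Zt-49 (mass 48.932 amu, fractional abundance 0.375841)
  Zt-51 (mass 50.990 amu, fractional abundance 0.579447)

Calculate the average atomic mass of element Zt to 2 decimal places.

50.04 amu

Ar = Σ fᵢ·mᵢ = 0.044712 × 46.998 + 0.375841 × 48.932 + 0.579447 × 50.990
= 2.1014 + 18.3907 + 29.5460 = 50.0381 amu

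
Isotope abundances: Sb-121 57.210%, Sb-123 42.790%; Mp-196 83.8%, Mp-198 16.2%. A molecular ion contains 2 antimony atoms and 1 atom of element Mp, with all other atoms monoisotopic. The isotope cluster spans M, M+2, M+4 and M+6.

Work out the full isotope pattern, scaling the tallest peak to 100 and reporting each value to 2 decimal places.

59.20 : 100.00 : 50.24 : 6.40

Antimony pattern (n=2): 0.32729841 : 0.48960318 : 0.18309841
Element Mp pattern (n=1): 0.8380 : 0.1620
Convolve the two distributions (both contribute in 2-u steps):
  M: 0.32729841×0.8380 = 0.274276
  M+2: 0.32729841×0.1620 + 0.48960318×0.8380 = 0.463310
  M+4: 0.48960318×0.1620 + 0.18309841×0.8380 = 0.232752
  M+6: 0.18309841×0.1620 = 0.029662
Scale to base peak (0.463310) = 100: 59.20 : 100.00 : 50.24 : 6.40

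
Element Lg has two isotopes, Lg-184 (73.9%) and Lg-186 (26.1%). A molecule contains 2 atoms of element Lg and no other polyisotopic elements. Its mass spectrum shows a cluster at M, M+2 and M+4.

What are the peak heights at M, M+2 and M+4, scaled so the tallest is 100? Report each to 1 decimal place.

The 2 Lg atoms are independent, so intensities follow the terms of (0.739 + 0.261)^2.
P(M) = 0.739^2 = 0.546121
P(M+2) = 2 × 0.739^1 × 0.261^1 = 0.385758
P(M+4) = 0.261^2 = 0.068121
The M peak is largest (0.546121); scaling to 100 gives 100.0 : 70.6 : 12.5.

100.0 : 70.6 : 12.5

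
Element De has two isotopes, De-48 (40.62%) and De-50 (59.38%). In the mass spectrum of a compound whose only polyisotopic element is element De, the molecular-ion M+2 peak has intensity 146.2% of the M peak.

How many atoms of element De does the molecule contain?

The M+2/M ratio from n De atoms is n · q/p = n · 0.5938/0.4062.
n = 1.462 × 0.4062/0.5938 = 1.00 ≈ 1

1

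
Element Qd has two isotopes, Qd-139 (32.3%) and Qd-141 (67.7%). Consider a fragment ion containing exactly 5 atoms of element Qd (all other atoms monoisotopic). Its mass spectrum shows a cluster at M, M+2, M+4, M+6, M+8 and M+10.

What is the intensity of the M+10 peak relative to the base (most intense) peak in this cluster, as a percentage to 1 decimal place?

41.9%

Binomial terms of (0.323 + 0.677)^5: M 0.0035, M+2 0.0368, M+4 0.1544, M+6 0.3237, M+8 0.3393, M+10 0.1422 → M+8 is the base peak.
P(M+8) = C(5,4) × 0.323^1 × 0.677^4 = 5 × 0.3230 × 0.21006547 = 0.339256 (base)
P(M+10) = C(5,5) × 0.323^0 × 0.677^5 = 1 × 1.0000 × 0.14221432 = 0.142214
Relative intensity = 0.142214 / 0.339256 × 100 = 41.9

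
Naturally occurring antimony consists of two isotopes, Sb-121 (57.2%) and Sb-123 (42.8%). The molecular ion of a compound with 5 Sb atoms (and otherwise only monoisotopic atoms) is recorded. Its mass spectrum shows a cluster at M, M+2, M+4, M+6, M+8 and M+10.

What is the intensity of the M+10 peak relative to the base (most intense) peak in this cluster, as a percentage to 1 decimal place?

4.2%

(0.572 + 0.428)^5 gives M 0.0612, M+2 0.2291, M+4 0.3428, M+6 0.2565, M+8 0.0960, M+10 0.0144; the largest is M+4.
P(M+4) = C(5,2) × 0.572^3 × 0.428^2 = 10 × 0.18714925 × 0.183184 = 0.342827 (base)
P(M+10) = C(5,5) × 0.572^0 × 0.428^5 = 1 × 1.0000 × 0.01436213 = 0.014362
Relative intensity = 0.014362 / 0.342827 × 100 = 4.2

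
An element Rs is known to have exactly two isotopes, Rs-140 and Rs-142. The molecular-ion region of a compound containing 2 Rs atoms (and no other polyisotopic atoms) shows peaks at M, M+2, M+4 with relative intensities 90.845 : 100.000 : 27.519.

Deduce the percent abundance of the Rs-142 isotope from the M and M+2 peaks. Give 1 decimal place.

35.5%

If p is the fraction of Rs that is Rs-140, then I(M+2)/I(M) = [C(2,1)·p^1·(1−p)] / p^2 = 2·(1−p)/p = 100.000/90.845 = 1.1008
(1−p)/p = 1.1008/2 = 0.5504  ⇒  p = 1/(1 + 0.5504) = 0.6450
Rs-140: 64.5%, Rs-142: 35.5%.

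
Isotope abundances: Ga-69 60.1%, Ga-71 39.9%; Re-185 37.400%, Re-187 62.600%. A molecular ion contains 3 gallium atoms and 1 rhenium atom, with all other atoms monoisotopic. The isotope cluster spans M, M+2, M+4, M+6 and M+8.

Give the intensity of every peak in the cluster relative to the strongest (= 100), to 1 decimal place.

21.5 : 78.7 : 100.0 : 53.8 : 10.5

Gallium pattern (n=3): 0.2170818 : 0.4323576 : 0.2870394 : 0.0635212
Rhenium pattern (n=1): 0.3740 : 0.6260
Convolve the two distributions (both contribute in 2-u steps):
  M: 0.2170818×0.3740 = 0.081189
  M+2: 0.2170818×0.6260 + 0.4323576×0.3740 = 0.297595
  M+4: 0.4323576×0.6260 + 0.2870394×0.3740 = 0.378009
  M+6: 0.2870394×0.6260 + 0.0635212×0.3740 = 0.203444
  M+8: 0.0635212×0.6260 = 0.039764
Scale to base peak (0.378009) = 100: 21.5 : 78.7 : 100.0 : 53.8 : 10.5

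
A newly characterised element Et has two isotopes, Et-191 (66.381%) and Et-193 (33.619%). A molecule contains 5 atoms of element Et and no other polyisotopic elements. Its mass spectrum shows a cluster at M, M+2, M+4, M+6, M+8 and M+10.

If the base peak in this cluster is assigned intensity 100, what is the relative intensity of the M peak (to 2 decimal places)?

(0.66381 + 0.33619)^5 gives M 0.1289, M+2 0.3264, M+4 0.3306, M+6 0.1674, M+8 0.0424, M+10 0.0043; the largest is M+4.
P(M+4) = C(5,2) × 0.66381^3 × 0.33619^2 = 10 × 0.29250371 × 0.11302372 = 0.330599 (base)
P(M) = C(5,0) × 0.66381^5 × 0.33619^0 = 1 × 0.12888992 × 1.0000 = 0.128890
Relative intensity = 0.128890 / 0.330599 × 100 = 38.99

38.99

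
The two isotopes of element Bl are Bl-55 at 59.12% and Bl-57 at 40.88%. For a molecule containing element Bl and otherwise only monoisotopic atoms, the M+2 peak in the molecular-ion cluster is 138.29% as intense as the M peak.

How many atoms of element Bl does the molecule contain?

With n Bl atoms, P(M+2)/P(M) = C(n,1)·p^(n−1)q / p^n = n·q/p = n · 0.4088/0.5912.
n = 1.3829 × 0.5912/0.4088 = 2.00 ≈ 2

2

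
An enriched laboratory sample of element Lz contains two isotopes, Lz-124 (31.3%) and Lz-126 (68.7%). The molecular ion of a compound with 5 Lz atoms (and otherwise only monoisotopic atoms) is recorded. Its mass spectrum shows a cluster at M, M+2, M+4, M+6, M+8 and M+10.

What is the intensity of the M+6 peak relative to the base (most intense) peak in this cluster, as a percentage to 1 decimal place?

91.1%

(0.313 + 0.687)^5 gives M 0.0030, M+2 0.0330, M+4 0.1447, M+6 0.3177, M+8 0.3486, M+10 0.1530; the largest is M+8.
P(M+8) = C(5,4) × 0.313^1 × 0.687^4 = 5 × 0.3130 × 0.22275474 = 0.348611 (base)
P(M+6) = C(5,3) × 0.313^2 × 0.687^3 = 10 × 0.097969 × 0.3242427 = 0.317657
Relative intensity = 0.317657 / 0.348611 × 100 = 91.1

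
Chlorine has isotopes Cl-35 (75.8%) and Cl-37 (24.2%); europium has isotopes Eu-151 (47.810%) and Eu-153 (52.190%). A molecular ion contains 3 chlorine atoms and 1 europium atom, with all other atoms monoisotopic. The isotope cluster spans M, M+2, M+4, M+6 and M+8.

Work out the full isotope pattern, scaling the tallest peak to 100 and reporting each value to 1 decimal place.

Chlorine pattern (n=3): 0.43551951 : 0.41713346 : 0.13317454 : 0.01417249
Europium pattern (n=1): 0.4781 : 0.5219
Convolve the two distributions (both contribute in 2-u steps):
  M: 0.43551951×0.4781 = 0.208222
  M+2: 0.43551951×0.5219 + 0.41713346×0.4781 = 0.426729
  M+4: 0.41713346×0.5219 + 0.13317454×0.4781 = 0.281373
  M+6: 0.13317454×0.5219 + 0.01417249×0.4781 = 0.076280
  M+8: 0.01417249×0.5219 = 0.007397
Scale to base peak (0.426729) = 100: 48.8 : 100.0 : 65.9 : 17.9 : 1.7

48.8 : 100.0 : 65.9 : 17.9 : 1.7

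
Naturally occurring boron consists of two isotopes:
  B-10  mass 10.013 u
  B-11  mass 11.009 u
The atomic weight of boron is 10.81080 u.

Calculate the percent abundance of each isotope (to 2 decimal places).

B-10: 19.90%, B-11: 80.10%

Let x be the fractional abundance of B-10; then B-11 has abundance 1 − x.
10.013·x + 11.009·(1 − x) = 10.81080
(10.013 − 11.009)·x = 10.81080 − 11.009
x = -0.19820 / -0.996 = 0.19900 → 19.90% B-10, 80.10% B-11.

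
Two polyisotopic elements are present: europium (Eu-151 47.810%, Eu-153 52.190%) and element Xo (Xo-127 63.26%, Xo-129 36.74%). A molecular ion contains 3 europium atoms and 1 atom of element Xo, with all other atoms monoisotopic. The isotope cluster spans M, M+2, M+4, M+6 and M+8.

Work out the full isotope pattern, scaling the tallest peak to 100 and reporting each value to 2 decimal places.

18.26 : 70.40 : 100.00 : 61.66 : 13.79

Europium pattern (n=3): 0.10928391 : 0.3578871 : 0.39067407 : 0.14215492
Element Xo pattern (n=1): 0.6326 : 0.3674
Convolve the two distributions (both contribute in 2-u steps):
  M: 0.10928391×0.6326 = 0.069133
  M+2: 0.10928391×0.3674 + 0.3578871×0.6326 = 0.266550
  M+4: 0.3578871×0.3674 + 0.39067407×0.6326 = 0.378628
  M+6: 0.39067407×0.3674 + 0.14215492×0.6326 = 0.233461
  M+8: 0.14215492×0.3674 = 0.052228
Scale to base peak (0.378628) = 100: 18.26 : 70.40 : 100.00 : 61.66 : 13.79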